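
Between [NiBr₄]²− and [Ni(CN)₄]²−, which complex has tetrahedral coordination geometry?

For [NiBr₄]²−: Each bromide is −1; balancing the −2 overall charge requires Ni(II). Group 10 minus oxidation state 2 gives a d⁸ configuration. Bromide is a weak-field ligand. With weak-field ligands the CFSE gain from square planar is small, so a 3d d⁸ ion takes the sterically preferred tetrahedral geometry. → tetrahedral.
For [Ni(CN)₄]²−: Each cyanide is −1; balancing the −2 overall charge requires Ni(II). Group 10 minus oxidation state 2 gives a d⁸ configuration. Cyanide is a strong-field ligand (high in the spectrochemical series). A 3d d⁸ ion with strong-field ligands gains enough CFSE to favour square planar over tetrahedral. → square planar.

[NiBr₄]²−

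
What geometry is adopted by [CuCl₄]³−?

Ligand charges: each chloride is −1. With an overall charge of −3 the copper centre must be in the +1 oxidation state.
Cu sits in group 11, so the d-electron count is 11 − 1 = 10.
Coordination number: 4.
A d¹⁰ ion has no crystal-field stabilisation preference between square planar and tetrahedral, so four ligands adopt the sterically favoured tetrahedral geometry.

tetrahedral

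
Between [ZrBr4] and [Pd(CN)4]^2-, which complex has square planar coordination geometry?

For [ZrBr4]: Summing ligand charges against the 0 overall charge gives an oxidation state of +4 for zirconium. Zirconium is a group-4 element; Zr(IV) is therefore d⁰. A d⁰ ion has no crystal-field stabilisation preference between square planar and tetrahedral, so four ligands adopt the sterically favoured tetrahedral geometry. → tetrahedral.
For [Pd(CN)4]^2-: Each cyanide is −1; balancing the −2 overall charge requires Pd(II). Group 10 minus oxidation state 2 gives a d⁸ configuration. A 4d d⁸ ion has a large crystal-field splitting; square planar leaves the high-energy d_{x²−y²} orbital empty and maximises CFSE. → square planar.

[Pd(CN)4]^2-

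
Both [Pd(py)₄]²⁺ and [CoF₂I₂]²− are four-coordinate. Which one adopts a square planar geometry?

For [Pd(py)₄]²⁺: Summing ligand charges against the +2 overall charge gives an oxidation state of +2 for palladium. Group 10 minus oxidation state 2 gives a d⁸ configuration. A 4d d⁸ ion has a large crystal-field splitting; square planar leaves the high-energy d_{x²−y²} orbital empty and maximises CFSE. → square planar.
For [CoF₂I₂]²−: Each fluoride is −1; each iodide is −1; balancing the −2 overall charge requires Co(II). Co sits in group 9, so the d-electron count is 9 − 2 = 7. For a high-spin 3d d⁷ ion with weak-field ligands the small Δₜ gives little square-planar CFSE advantage, so four ligands adopt the sterically favoured tetrahedral geometry. → tetrahedral.

[Pd(py)₄]²⁺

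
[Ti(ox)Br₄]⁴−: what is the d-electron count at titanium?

Summing ligand charges against the −4 overall charge gives an oxidation state of +2 for titanium.
Group 4 minus oxidation state 2 gives a d² configuration.

d²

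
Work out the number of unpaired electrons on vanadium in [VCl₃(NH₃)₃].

2

Summing ligand charges against the 0 overall charge gives an oxidation state of +3 for vanadium.
Vanadium is a group-5 element; V(III) is therefore d².
In an octahedral field the d² configuration is t₂g²e_g⁰ (only one arrangement possible), giving 2 unpaired electrons.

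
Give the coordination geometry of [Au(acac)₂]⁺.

Summing ligand charges against the +1 overall charge gives an oxidation state of +3 for gold.
Group 11 minus oxidation state 3 gives a d⁸ configuration.
Counting donor atoms: 2×acetylacetonate (bidentate) → 4 donors. Coordination number = 4.
A 5d d⁸ ion has a large crystal-field splitting; square planar leaves the high-energy d_{x²−y²} orbital empty and maximises CFSE.

square planar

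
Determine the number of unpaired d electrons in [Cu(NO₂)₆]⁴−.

1

Each nitro (N-bound nitrite) is −1; balancing the −4 overall charge requires Cu(II).
Group 11 minus oxidation state 2 gives a d⁹ configuration.
In an octahedral field the d⁹ configuration is t₂g⁶e_g³ (only one arrangement possible), giving 1 unpaired electron.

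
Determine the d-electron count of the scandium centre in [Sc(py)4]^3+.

d0

Ligand charges: pyridine is neutral. With an overall charge of +3 the scandium centre must be in the +3 oxidation state.
Sc sits in group 3, so the d-electron count is 3 − 3 = 0.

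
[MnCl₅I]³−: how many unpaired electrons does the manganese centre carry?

4 unpaired electrons

Summing ligand charges against the −3 overall charge gives an oxidation state of +3 for manganese.
Group 7 minus oxidation state 3 gives a d⁴ configuration.
The spin state decides the count: Chloride and iodide are weak-field ligands for a first-row metal, so the complex is high-spin.
An octahedral high-spin d⁴ ion is t₂g³e_g¹, giving 4 unpaired electrons.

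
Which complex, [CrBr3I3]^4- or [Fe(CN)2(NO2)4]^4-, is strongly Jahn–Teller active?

[CrBr3I3]^4-

[CrBr3I3]^4-: Each bromide is −1; each iodide is −1; balancing the −4 overall charge requires Cr(II). Cr sits in group 6, so the d-electron count is 6 − 2 = 4. Bromide and iodide are weak-field ligands for a first-row metal, so the complex is high-spin. The t₂g³e_g¹ (high-spin) configuration has an unevenly filled e_g set; the Jahn–Teller theorem predicts a tetragonal distortion (typically axial elongation) to lift the degeneracy.
[Fe(CN)2(NO2)4]^4-: Ligand charges: each cyanide is −1; each nitro (N-bound nitrite) is −1. With an overall charge of −4 the iron centre must be in the +2 oxidation state. Iron is a group-8 element; Fe(II) is therefore d⁶. Cyanide and nitro (N-bound nitrite) are strong-field ligands (high in the spectrochemical series) for a first-row metal, so the complex is low-spin. The d⁶ configuration leaves the e_g set evenly filled (or empty) — no strong Jahn–Teller driving force.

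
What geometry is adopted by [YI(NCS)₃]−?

tetrahedral

Each iodide is −1; each isothiocyanate is −1; balancing the −1 overall charge requires Y(III).
Y sits in group 3, so the d-electron count is 3 − 3 = 0.
With 4 monodentate ligands the coordination number is 4.
A d⁰ ion has no crystal-field stabilisation preference between square planar and tetrahedral, so four ligands adopt the sterically favoured tetrahedral geometry.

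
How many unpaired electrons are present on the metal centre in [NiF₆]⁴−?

2 unpaired electrons

Ligand charges: each fluoride is −1. With an overall charge of −4 the nickel centre must be in the +2 oxidation state.
Nickel is a group-10 element; Ni(II) is therefore d⁸.
In an octahedral field the d⁸ configuration is t₂g⁶e_g² (only one arrangement possible), giving 2 unpaired electrons.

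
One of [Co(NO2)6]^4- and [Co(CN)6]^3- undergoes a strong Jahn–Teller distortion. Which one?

[Co(NO2)6]^4-: Each nitro (N-bound nitrite) is −1; balancing the −4 overall charge requires Co(II). Group 9 minus oxidation state 2 gives a d⁷ configuration. Nitro (N-bound nitrite) is a strong-field ligand (high in the spectrochemical series) for a first-row metal, so the complex is low-spin. The t₂g⁶e_g¹ (low-spin) configuration has an unevenly filled e_g set; the Jahn–Teller theorem predicts a tetragonal distortion (typically axial elongation) to lift the degeneracy.
[Co(CN)6]^3-: Summing ligand charges against the −3 overall charge gives an oxidation state of +3 for cobalt. Cobalt is a group-9 element; Co(III) is therefore d⁶. Co(III) has an exceptionally large octahedral splitting and is low-spin with essentially every ligand except fluoride. The d⁶ configuration leaves the e_g set evenly filled (or empty) — no strong Jahn–Teller driving force.

[Co(NO2)6]^4-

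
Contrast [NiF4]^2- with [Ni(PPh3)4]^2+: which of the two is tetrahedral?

For [NiF4]^2-: Each fluoride is −1; balancing the −2 overall charge requires Ni(II). Ni sits in group 10, so the d-electron count is 10 − 2 = 8. Fluoride is a weak-field ligand. With weak-field ligands the CFSE gain from square planar is small, so a 3d d⁸ ion takes the sterically preferred tetrahedral geometry. → tetrahedral.
For [Ni(PPh3)4]^2+: Triphenylphosphine is neutral; balancing the +2 overall charge requires Ni(II). Group 10 minus oxidation state 2 gives a d⁸ configuration. Triphenylphosphine is a strong-field ligand (high in the spectrochemical series). A 3d d⁸ ion with strong-field ligands gains enough CFSE to favour square planar over tetrahedral. → square planar.

[NiF4]^2-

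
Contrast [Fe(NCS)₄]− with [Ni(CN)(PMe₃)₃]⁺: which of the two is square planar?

[Ni(CN)(PMe₃)₃]⁺

For [Fe(NCS)₄]−: Ligand charges: each isothiocyanate is −1. With an overall charge of −1 the iron centre must be in the +3 oxidation state. Iron is a group-8 element; Fe(III) is therefore d⁵. A high-spin d⁵ ion has zero CFSE in either geometry, so four ligands adopt the sterically favoured tetrahedral geometry. → tetrahedral.
For [Ni(CN)(PMe₃)₃]⁺: Summing ligand charges against the +1 overall charge gives an oxidation state of +2 for nickel. Group 10 minus oxidation state 2 gives a d⁸ configuration. Cyanide and trimethylphosphine are strong-field ligands (high in the spectrochemical series). A 3d d⁸ ion with strong-field ligands gains enough CFSE to favour square planar over tetrahedral. → square planar.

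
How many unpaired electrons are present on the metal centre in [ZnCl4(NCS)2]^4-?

Ligand charges: each chloride is −1; each isothiocyanate is −1. With an overall charge of −4 the zinc centre must be in the +2 oxidation state.
Zinc is a group-12 element; Zn(II) is therefore d¹⁰.
In an octahedral field the d¹⁰ configuration is t₂g⁶e_g⁴, giving 0 unpaired electrons.

0 unpaired electrons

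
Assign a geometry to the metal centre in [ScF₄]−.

tetrahedral

Summing ligand charges against the −1 overall charge gives an oxidation state of +3 for scandium.
Scandium is a group-3 element; Sc(III) is therefore d⁰.
With 4 monodentate ligands the coordination number is 4.
A d⁰ ion has no crystal-field stabilisation preference between square planar and tetrahedral, so four ligands adopt the sterically favoured tetrahedral geometry.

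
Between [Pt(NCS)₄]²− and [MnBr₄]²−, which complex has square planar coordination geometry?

For [Pt(NCS)₄]²−: Ligand charges: each isothiocyanate is −1. With an overall charge of −2 the platinum centre must be in the +2 oxidation state. Group 10 minus oxidation state 2 gives a d⁸ configuration. A 5d d⁸ ion has a large crystal-field splitting; square planar leaves the high-energy d_{x²−y²} orbital empty and maximises CFSE. → square planar.
For [MnBr₄]²−: Summing ligand charges against the −2 overall charge gives an oxidation state of +2 for manganese. Manganese is a group-7 element; Mn(II) is therefore d⁵. A high-spin d⁵ ion has zero CFSE in either geometry, so four ligands adopt the sterically favoured tetrahedral geometry. → tetrahedral.

[Pt(NCS)₄]²−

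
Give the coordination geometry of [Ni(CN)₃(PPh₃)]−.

square planar

Each cyanide is −1; triphenylphosphine is neutral; balancing the −1 overall charge requires Ni(II).
Nickel is a group-10 element; Ni(II) is therefore d⁸.
Coordination number: 4.
Cyanide and triphenylphosphine are strong-field ligands (high in the spectrochemical series).
A 3d d⁸ ion with strong-field ligands gains enough CFSE to favour square planar over tetrahedral.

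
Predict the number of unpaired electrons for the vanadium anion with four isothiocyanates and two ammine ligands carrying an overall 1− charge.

2

Summing ligand charges against the −1 overall charge gives an oxidation state of +3 for vanadium.
Group 5 minus oxidation state 3 gives a d² configuration.
In an octahedral field the d² configuration is t₂g²e_g⁰ (only one arrangement possible), giving 2 unpaired electrons.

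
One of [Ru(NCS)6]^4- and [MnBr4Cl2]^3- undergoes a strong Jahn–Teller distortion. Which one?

[MnBr4Cl2]^3-

[Ru(NCS)6]^4-: Ligand charges: each isothiocyanate is −1. With an overall charge of −4 the ruthenium centre must be in the +2 oxidation state. Ru sits in group 8, so the d-electron count is 8 − 2 = 6. A 4d ion has a large Δₒ and is invariably low-spin. The d⁶ configuration leaves the e_g set evenly filled (or empty) — no strong Jahn–Teller driving force.
[MnBr4Cl2]^3-: Each bromide is −1; each chloride is −1; balancing the −3 overall charge requires Mn(III). Mn sits in group 7, so the d-electron count is 7 − 3 = 4. Bromide and chloride are weak-field ligands for a first-row metal, so the complex is high-spin. The t₂g³e_g¹ (high-spin) configuration has an unevenly filled e_g set; the Jahn–Teller theorem predicts a tetragonal distortion (typically axial elongation) to lift the degeneracy.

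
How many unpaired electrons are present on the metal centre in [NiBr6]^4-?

2 unpaired electrons

Each bromide is −1; balancing the −4 overall charge requires Ni(II).
Nickel is a group-10 element; Ni(II) is therefore d⁸.
In an octahedral field the d⁸ configuration is t₂g⁶e_g² (only one arrangement possible), giving 2 unpaired electrons.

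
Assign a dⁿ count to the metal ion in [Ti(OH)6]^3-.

d1

Ligand charges: each hydroxide is −1. With an overall charge of −3 the titanium centre must be in the +3 oxidation state.
Ti sits in group 4, so the d-electron count is 4 − 3 = 1.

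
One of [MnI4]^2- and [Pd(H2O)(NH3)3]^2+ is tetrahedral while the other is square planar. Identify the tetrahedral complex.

For [MnI4]^2-: Each iodide is −1; balancing the −2 overall charge requires Mn(II). Manganese is a group-7 element; Mn(II) is therefore d⁵. A high-spin d⁵ ion has zero CFSE in either geometry, so four ligands adopt the sterically favoured tetrahedral geometry. → tetrahedral.
For [Pd(H2O)(NH3)3]^2+: Summing ligand charges against the +2 overall charge gives an oxidation state of +2 for palladium. Palladium is a group-10 element; Pd(II) is therefore d⁸. A 4d d⁸ ion has a large crystal-field splitting; square planar leaves the high-energy d_{x²−y²} orbital empty and maximises CFSE. → square planar.

[MnI4]^2-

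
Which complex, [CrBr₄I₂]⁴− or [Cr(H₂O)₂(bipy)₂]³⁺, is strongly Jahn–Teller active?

[CrBr₄I₂]⁴−: Each bromide is −1; each iodide is −1; balancing the −4 overall charge requires Cr(II). Chromium is a group-6 element; Cr(II) is therefore d⁴. Bromide and iodide are weak-field ligands for a first-row metal, so the complex is high-spin. The t₂g³e_g¹ (high-spin) configuration has an unevenly filled e_g set; the Jahn–Teller theorem predicts a tetragonal distortion (typically axial elongation) to lift the degeneracy.
[Cr(H₂O)₂(bipy)₂]³⁺: Water is neutral; 2,2′-bipyridine is neutral; balancing the +3 overall charge requires Cr(III). Group 6 minus oxidation state 3 gives a d³ configuration. The d³ configuration leaves the e_g set evenly filled (or empty) — no strong Jahn–Teller driving force.

[CrBr₄I₂]⁴−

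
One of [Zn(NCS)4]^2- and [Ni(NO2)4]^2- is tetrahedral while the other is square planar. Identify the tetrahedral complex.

[Zn(NCS)4]^2-

For [Zn(NCS)4]^2-: Summing ligand charges against the −2 overall charge gives an oxidation state of +2 for zinc. Group 12 minus oxidation state 2 gives a d¹⁰ configuration. A d¹⁰ ion has no crystal-field stabilisation preference between square planar and tetrahedral, so four ligands adopt the sterically favoured tetrahedral geometry. → tetrahedral.
For [Ni(NO2)4]^2-: Summing ligand charges against the −2 overall charge gives an oxidation state of +2 for nickel. Ni sits in group 10, so the d-electron count is 10 − 2 = 8. Nitro (N-bound nitrite) is a strong-field ligand (high in the spectrochemical series). A 3d d⁸ ion with strong-field ligands gains enough CFSE to favour square planar over tetrahedral. → square planar.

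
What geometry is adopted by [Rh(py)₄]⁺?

Pyridine is neutral; balancing the +1 overall charge requires Rh(I).
Rhodium is a group-9 element; Rh(I) is therefore d⁸.
Coordination number: 4.
A 4d d⁸ ion has a large crystal-field splitting; square planar leaves the high-energy d_{x²−y²} orbital empty and maximises CFSE.

square planar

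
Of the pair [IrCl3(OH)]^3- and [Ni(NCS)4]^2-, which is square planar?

For [IrCl3(OH)]^3-: Each chloride is −1; each hydroxide is −1; balancing the −3 overall charge requires Ir(I). Group 9 minus oxidation state 1 gives a d⁸ configuration. A 5d d⁸ ion has a large crystal-field splitting; square planar leaves the high-energy d_{x²−y²} orbital empty and maximises CFSE. → square planar.
For [Ni(NCS)4]^2-: Summing ligand charges against the −2 overall charge gives an oxidation state of +2 for nickel. Ni sits in group 10, so the d-electron count is 10 − 2 = 8. Isothiocyanate is a weak-field ligand. With weak-field ligands the CFSE gain from square planar is small, so a 3d d⁸ ion takes the sterically preferred tetrahedral geometry. → tetrahedral.

[IrCl3(OH)]^3-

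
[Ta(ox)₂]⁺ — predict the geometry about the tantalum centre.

Each oxalate is −2; balancing the +1 overall charge requires Ta(V).
Group 5 minus oxidation state 5 gives a d⁰ configuration.
Counting donor atoms: 2×oxalate (bidentate) → 4 donors. Coordination number = 4.
A d⁰ ion has no crystal-field stabilisation preference between square planar and tetrahedral, so four ligands adopt the sterically favoured tetrahedral geometry.

tetrahedral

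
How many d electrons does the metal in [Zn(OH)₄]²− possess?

d¹⁰

Each hydroxide is −1; balancing the −2 overall charge requires Zn(II).
Zinc is a group-12 element; Zn(II) is therefore d¹⁰.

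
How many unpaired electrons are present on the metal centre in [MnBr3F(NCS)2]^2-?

3

Summing ligand charges against the −2 overall charge gives an oxidation state of +4 for manganese.
Manganese is a group-7 element; Mn(IV) is therefore d³.
In an octahedral field the d³ configuration is t₂g³e_g⁰ (only one arrangement possible), giving 3 unpaired electrons.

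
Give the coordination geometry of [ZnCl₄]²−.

tetrahedral

Ligand charges: each chloride is −1. With an overall charge of −2 the zinc centre must be in the +2 oxidation state.
Zn sits in group 12, so the d-electron count is 12 − 2 = 10.
With 4 monodentate ligands the coordination number is 4.
A d¹⁰ ion has no crystal-field stabilisation preference between square planar and tetrahedral, so four ligands adopt the sterically favoured tetrahedral geometry.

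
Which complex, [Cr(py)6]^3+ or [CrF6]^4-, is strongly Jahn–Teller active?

[Cr(py)6]^3+: Ligand charges: pyridine is neutral. With an overall charge of +3 the chromium centre must be in the +3 oxidation state. Group 6 minus oxidation state 3 gives a d³ configuration. The d³ configuration leaves the e_g set evenly filled (or empty) — no strong Jahn–Teller driving force.
[CrF6]^4-: Each fluoride is −1; balancing the −4 overall charge requires Cr(II). Group 6 minus oxidation state 2 gives a d⁴ configuration. Fluoride is a weak-field ligand for a first-row metal, so the complex is high-spin. The t₂g³e_g¹ (high-spin) configuration has an unevenly filled e_g set; the Jahn–Teller theorem predicts a tetragonal distortion (typically axial elongation) to lift the degeneracy.

[CrF6]^4-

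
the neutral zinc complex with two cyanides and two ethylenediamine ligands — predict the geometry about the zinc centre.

octahedral

Ligand charges: each cyanide is −1; ethylenediamine is neutral. With an overall charge of 0 the zinc centre must be in the +2 oxidation state.
Zinc is a group-12 element; Zn(II) is therefore d¹⁰.
Counting donor atoms: 2×cyanide (monodentate) → 2 donors; 2×ethylenediamine (bidentate) → 4 donors. Coordination number = 6.
Six donors around a single metal centre give an octahedral coordination sphere.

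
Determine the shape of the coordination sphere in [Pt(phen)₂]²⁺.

1,10-phenanthroline is neutral; balancing the +2 overall charge requires Pt(II).
Group 10 minus oxidation state 2 gives a d⁸ configuration.
Counting donor atoms: 2×1,10-phenanthroline (bidentate) → 4 donors. Coordination number = 4.
A 5d d⁸ ion has a large crystal-field splitting; square planar leaves the high-energy d_{x²−y²} orbital empty and maximises CFSE.

square planar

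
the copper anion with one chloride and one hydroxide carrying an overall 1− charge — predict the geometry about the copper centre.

Each chloride is −1; each hydroxide is −1; balancing the −1 overall charge requires Cu(I).
Group 11 minus oxidation state 1 gives a d¹⁰ configuration.
Coordination number: 2.
A d¹⁰ ion with only two ligands adopts a linear arrangement (sp hybridisation; no CFSE preference).

linear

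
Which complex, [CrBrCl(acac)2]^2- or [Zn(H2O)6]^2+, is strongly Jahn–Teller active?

[CrBrCl(acac)2]^2-: Ligand charges: each bromide is −1; each chloride is −1; each acetylacetonate is −1. With an overall charge of −2 the chromium centre must be in the +2 oxidation state. Cr sits in group 6, so the d-electron count is 6 − 2 = 4. Acetylacetonate, bromide, and chloride are weak-field ligands for a first-row metal, so the complex is high-spin. The t₂g³e_g¹ (high-spin) configuration has an unevenly filled e_g set; the Jahn–Teller theorem predicts a tetragonal distortion (typically axial elongation) to lift the degeneracy.
[Zn(H2O)6]^2+: Summing ligand charges against the +2 overall charge gives an oxidation state of +2 for zinc. Group 12 minus oxidation state 2 gives a d¹⁰ configuration. The d¹⁰ configuration leaves the e_g set evenly filled (or empty) — no strong Jahn–Teller driving force.

[CrBrCl(acac)2]^2-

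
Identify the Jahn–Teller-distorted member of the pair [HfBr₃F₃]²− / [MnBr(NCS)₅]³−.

[HfBr₃F₃]²−: Ligand charges: each bromide is −1; each fluoride is −1. With an overall charge of −2 the hafnium centre must be in the +4 oxidation state. Hf sits in group 4, so the d-electron count is 4 − 4 = 0. The d⁰ configuration leaves the e_g set evenly filled (or empty) — no strong Jahn–Teller driving force.
[MnBr(NCS)₅]³−: Each bromide is −1; each isothiocyanate is −1; balancing the −3 overall charge requires Mn(III). Mn sits in group 7, so the d-electron count is 7 − 3 = 4. Bromide and isothiocyanate are weak-field ligands for a first-row metal, so the complex is high-spin. The t₂g³e_g¹ (high-spin) configuration has an unevenly filled e_g set; the Jahn–Teller theorem predicts a tetragonal distortion (typically axial elongation) to lift the degeneracy.

[MnBr(NCS)₅]³−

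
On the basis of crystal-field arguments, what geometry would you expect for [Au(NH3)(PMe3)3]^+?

Summing ligand charges against the +1 overall charge gives an oxidation state of +1 for gold.
Au sits in group 11, so the d-electron count is 11 − 1 = 10.
With 4 monodentate ligands the coordination number is 4.
A d¹⁰ ion has no crystal-field stabilisation preference between square planar and tetrahedral, so four ligands adopt the sterically favoured tetrahedral geometry.

tetrahedral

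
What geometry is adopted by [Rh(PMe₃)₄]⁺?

square planar

Summing ligand charges against the +1 overall charge gives an oxidation state of +1 for rhodium.
Rhodium is a group-9 element; Rh(I) is therefore d⁸.
Coordination number: 4.
A 4d d⁸ ion has a large crystal-field splitting; square planar leaves the high-energy d_{x²−y²} orbital empty and maximises CFSE.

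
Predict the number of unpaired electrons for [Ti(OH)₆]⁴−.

2 unpaired electrons

Each hydroxide is −1; balancing the −4 overall charge requires Ti(II).
Ti sits in group 4, so the d-electron count is 4 − 2 = 2.
In an octahedral field the d² configuration is t₂g²e_g⁰ (only one arrangement possible), giving 2 unpaired electrons.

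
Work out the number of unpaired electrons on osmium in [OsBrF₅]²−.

Summing ligand charges against the −2 overall charge gives an oxidation state of +4 for osmium.
Osmium is a group-8 element; Os(IV) is therefore d⁴.
The spin state decides the count: a 5d ion has a large Δₒ and is invariably low-spin.
An octahedral low-spin d⁴ ion is t₂g⁴e_g⁰, giving 2 unpaired electrons.

2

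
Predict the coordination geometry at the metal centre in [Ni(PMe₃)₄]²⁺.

square planar

Ligand charges: trimethylphosphine is neutral. With an overall charge of +2 the nickel centre must be in the +2 oxidation state.
Group 10 minus oxidation state 2 gives a d⁸ configuration.
With 4 monodentate ligands the coordination number is 4.
Trimethylphosphine is a strong-field ligand (high in the spectrochemical series).
A 3d d⁸ ion with strong-field ligands gains enough CFSE to favour square planar over tetrahedral.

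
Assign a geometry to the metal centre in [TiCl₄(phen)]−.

octahedral

Each chloride is −1; 1,10-phenanthroline is neutral; balancing the −1 overall charge requires Ti(III).
Ti sits in group 4, so the d-electron count is 4 − 3 = 1.
Counting donor atoms: 4×chloride (monodentate) → 4 donors; 1×1,10-phenanthroline (bidentate) → 2 donors. Coordination number = 6.
Six donors around a single metal centre give an octahedral coordination sphere.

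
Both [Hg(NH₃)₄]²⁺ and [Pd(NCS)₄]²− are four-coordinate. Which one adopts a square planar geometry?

For [Hg(NH₃)₄]²⁺: Summing ligand charges against the +2 overall charge gives an oxidation state of +2 for mercury. Group 12 minus oxidation state 2 gives a d¹⁰ configuration. A d¹⁰ ion has no crystal-field stabilisation preference between square planar and tetrahedral, so four ligands adopt the sterically favoured tetrahedral geometry. → tetrahedral.
For [Pd(NCS)₄]²−: Summing ligand charges against the −2 overall charge gives an oxidation state of +2 for palladium. Pd sits in group 10, so the d-electron count is 10 − 2 = 8. A 4d d⁸ ion has a large crystal-field splitting; square planar leaves the high-energy d_{x²−y²} orbital empty and maximises CFSE. → square planar.

[Pd(NCS)₄]²−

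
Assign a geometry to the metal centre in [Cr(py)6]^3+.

Ligand charges: pyridine is neutral. With an overall charge of +3 the chromium centre must be in the +3 oxidation state.
Cr sits in group 6, so the d-electron count is 6 − 3 = 3.
Coordination number: 6.
Six donors around a single metal centre give an octahedral coordination sphere.

octahedral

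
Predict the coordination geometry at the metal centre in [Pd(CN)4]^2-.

Each cyanide is −1; balancing the −2 overall charge requires Pd(II).
Pd sits in group 10, so the d-electron count is 10 − 2 = 8.
Coordination number: 4.
A 4d d⁸ ion has a large crystal-field splitting; square planar leaves the high-energy d_{x²−y²} orbital empty and maximises CFSE.

square planar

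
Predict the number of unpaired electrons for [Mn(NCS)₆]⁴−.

5 unpaired electrons

Each isothiocyanate is −1; balancing the −4 overall charge requires Mn(II).
Manganese is a group-7 element; Mn(II) is therefore d⁵.
The spin state decides the count: Isothiocyanate is a weak-field ligand for a first-row metal, so the complex is high-spin.
An octahedral high-spin d⁵ ion is t₂g³e_g², giving 5 unpaired electrons.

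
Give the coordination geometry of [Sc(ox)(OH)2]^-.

tetrahedral

Ligand charges: each oxalate is −2; each hydroxide is −1. With an overall charge of −1 the scandium centre must be in the +3 oxidation state.
Sc sits in group 3, so the d-electron count is 3 − 3 = 0.
Counting donor atoms: 1×oxalate (bidentate) → 2 donors; 2×hydroxide (monodentate) → 2 donors. Coordination number = 4.
A d⁰ ion has no crystal-field stabilisation preference between square planar and tetrahedral, so four ligands adopt the sterically favoured tetrahedral geometry.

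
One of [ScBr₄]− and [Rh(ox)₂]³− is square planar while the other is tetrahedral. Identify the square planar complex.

For [ScBr₄]−: Ligand charges: each bromide is −1. With an overall charge of −1 the scandium centre must be in the +3 oxidation state. Group 3 minus oxidation state 3 gives a d⁰ configuration. A d⁰ ion has no crystal-field stabilisation preference between square planar and tetrahedral, so four ligands adopt the sterically favoured tetrahedral geometry. → tetrahedral.
For [Rh(ox)₂]³−: Each oxalate is −2; balancing the −3 overall charge requires Rh(I). Rhodium is a group-9 element; Rh(I) is therefore d⁸. A 4d d⁸ ion has a large crystal-field splitting; square planar leaves the high-energy d_{x²−y²} orbital empty and maximises CFSE. → square planar.

[Rh(ox)₂]³−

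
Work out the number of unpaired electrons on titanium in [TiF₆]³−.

1 unpaired electron

Ligand charges: each fluoride is −1. With an overall charge of −3 the titanium centre must be in the +3 oxidation state.
Titanium is a group-4 element; Ti(III) is therefore d¹.
In an octahedral field the d¹ configuration is t₂g¹e_g⁰ (only one arrangement possible), giving 1 unpaired electron.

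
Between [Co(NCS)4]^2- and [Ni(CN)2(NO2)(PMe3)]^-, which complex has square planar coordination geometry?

[Ni(CN)2(NO2)(PMe3)]^-

For [Co(NCS)4]^2-: Summing ligand charges against the −2 overall charge gives an oxidation state of +2 for cobalt. Co sits in group 9, so the d-electron count is 9 − 2 = 7. For a high-spin 3d d⁷ ion with weak-field ligands the small Δₜ gives little square-planar CFSE advantage, so four ligands adopt the sterically favoured tetrahedral geometry. → tetrahedral.
For [Ni(CN)2(NO2)(PMe3)]^-: Each cyanide is −1; each nitro (N-bound nitrite) is −1; trimethylphosphine is neutral; balancing the −1 overall charge requires Ni(II). Nickel is a group-10 element; Ni(II) is therefore d⁸. Cyanide, nitro (N-bound nitrite), and trimethylphosphine are strong-field ligands (high in the spectrochemical series). A 3d d⁸ ion with strong-field ligands gains enough CFSE to favour square planar over tetrahedral. → square planar.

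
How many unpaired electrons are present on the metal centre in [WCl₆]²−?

2 unpaired electrons

Summing ligand charges against the −2 overall charge gives an oxidation state of +4 for tungsten.
Group 6 minus oxidation state 4 gives a d² configuration.
In an octahedral field the d² configuration is t₂g²e_g⁰ (only one arrangement possible), giving 2 unpaired electrons.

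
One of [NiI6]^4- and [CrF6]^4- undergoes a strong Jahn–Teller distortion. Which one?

[NiI6]^4-: Each iodide is −1; balancing the −4 overall charge requires Ni(II). Ni sits in group 10, so the d-electron count is 10 − 2 = 8. The d⁸ configuration leaves the e_g set evenly filled (or empty) — no strong Jahn–Teller driving force.
[CrF6]^4-: Ligand charges: each fluoride is −1. With an overall charge of −4 the chromium centre must be in the +2 oxidation state. Group 6 minus oxidation state 2 gives a d⁴ configuration. Fluoride is a weak-field ligand for a first-row metal, so the complex is high-spin. The t₂g³e_g¹ (high-spin) configuration has an unevenly filled e_g set; the Jahn–Teller theorem predicts a tetragonal distortion (typically axial elongation) to lift the degeneracy.

[CrF6]^4-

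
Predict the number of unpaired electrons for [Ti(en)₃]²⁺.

Summing ligand charges against the +2 overall charge gives an oxidation state of +2 for titanium.
Titanium is a group-4 element; Ti(II) is therefore d².
Counting donor atoms: 3×ethylenediamine (bidentate) → 6 donors. Coordination number = 6.
In an octahedral field the d² configuration is t₂g²e_g⁰ (only one arrangement possible), giving 2 unpaired electrons.

2 unpaired electrons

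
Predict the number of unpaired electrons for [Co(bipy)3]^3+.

0 unpaired electrons

Summing ligand charges against the +3 overall charge gives an oxidation state of +3 for cobalt.
Co sits in group 9, so the d-electron count is 9 − 3 = 6.
Counting donor atoms: 3×2,2′-bipyridine (bidentate) → 6 donors. Coordination number = 6.
The spin state decides the count: Co(III) has an exceptionally large octahedral splitting and is low-spin with essentially every ligand except fluoride.
An octahedral low-spin d⁶ ion is t₂g⁶e_g⁰, giving 0 unpaired electrons.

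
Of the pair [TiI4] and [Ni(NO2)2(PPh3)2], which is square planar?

For [TiI4]: Ligand charges: each iodide is −1. With an overall charge of 0 the titanium centre must be in the +4 oxidation state. Ti sits in group 4, so the d-electron count is 4 − 4 = 0. A d⁰ ion has no crystal-field stabilisation preference between square planar and tetrahedral, so four ligands adopt the sterically favoured tetrahedral geometry. → tetrahedral.
For [Ni(NO2)2(PPh3)2]: Ligand charges: each nitro (N-bound nitrite) is −1; triphenylphosphine is neutral. With an overall charge of 0 the nickel centre must be in the +2 oxidation state. Nickel is a group-10 element; Ni(II) is therefore d⁸. Nitro (N-bound nitrite) and triphenylphosphine are strong-field ligands (high in the spectrochemical series). A 3d d⁸ ion with strong-field ligands gains enough CFSE to favour square planar over tetrahedral. → square planar.

[Ni(NO2)2(PPh3)2]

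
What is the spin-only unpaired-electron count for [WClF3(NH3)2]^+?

Summing ligand charges against the +1 overall charge gives an oxidation state of +5 for tungsten.
Group 6 minus oxidation state 5 gives a d¹ configuration.
In an octahedral field the d¹ configuration is t₂g¹e_g⁰ (only one arrangement possible), giving 1 unpaired electron.

1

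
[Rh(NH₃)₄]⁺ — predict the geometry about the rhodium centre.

Ligand charges: ammonia is neutral. With an overall charge of +1 the rhodium centre must be in the +1 oxidation state.
Rh sits in group 9, so the d-electron count is 9 − 1 = 8.
Coordination number: 4.
A 4d d⁸ ion has a large crystal-field splitting; square planar leaves the high-energy d_{x²−y²} orbital empty and maximises CFSE.

square planar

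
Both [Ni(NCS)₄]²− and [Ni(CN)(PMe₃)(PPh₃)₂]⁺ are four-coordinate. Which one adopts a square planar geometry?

[Ni(CN)(PMe₃)(PPh₃)₂]⁺

For [Ni(NCS)₄]²−: Summing ligand charges against the −2 overall charge gives an oxidation state of +2 for nickel. Group 10 minus oxidation state 2 gives a d⁸ configuration. Isothiocyanate is a weak-field ligand. With weak-field ligands the CFSE gain from square planar is small, so a 3d d⁸ ion takes the sterically preferred tetrahedral geometry. → tetrahedral.
For [Ni(CN)(PMe₃)(PPh₃)₂]⁺: Ligand charges: each cyanide is −1; trimethylphosphine is neutral; triphenylphosphine is neutral. With an overall charge of +1 the nickel centre must be in the +2 oxidation state. Nickel is a group-10 element; Ni(II) is therefore d⁸. Cyanide, trimethylphosphine, and triphenylphosphine are strong-field ligands (high in the spectrochemical series). A 3d d⁸ ion with strong-field ligands gains enough CFSE to favour square planar over tetrahedral. → square planar.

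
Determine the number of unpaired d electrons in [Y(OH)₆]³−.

Each hydroxide is −1; balancing the −3 overall charge requires Y(III).
Group 3 minus oxidation state 3 gives a d⁰ configuration.
In an octahedral field the d⁰ configuration is t₂g⁰e_g⁰, giving 0 unpaired electrons.

0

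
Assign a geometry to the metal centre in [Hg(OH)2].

linear

Summing ligand charges against the 0 overall charge gives an oxidation state of +2 for mercury.
Mercury is a group-12 element; Hg(II) is therefore d¹⁰.
With 2 monodentate ligands the coordination number is 2.
A d¹⁰ ion with only two ligands adopts a linear arrangement (sp hybridisation; no CFSE preference).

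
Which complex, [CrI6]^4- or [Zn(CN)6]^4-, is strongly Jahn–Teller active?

[CrI6]^4-

[CrI6]^4-: Ligand charges: each iodide is −1. With an overall charge of −4 the chromium centre must be in the +2 oxidation state. Cr sits in group 6, so the d-electron count is 6 − 2 = 4. Iodide is a weak-field ligand for a first-row metal, so the complex is high-spin. The t₂g³e_g¹ (high-spin) configuration has an unevenly filled e_g set; the Jahn–Teller theorem predicts a tetragonal distortion (typically axial elongation) to lift the degeneracy.
[Zn(CN)6]^4-: Summing ligand charges against the −4 overall charge gives an oxidation state of +2 for zinc. Zinc is a group-12 element; Zn(II) is therefore d¹⁰. The d¹⁰ configuration leaves the e_g set evenly filled (or empty) — no strong Jahn–Teller driving force.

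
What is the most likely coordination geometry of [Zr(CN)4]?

Ligand charges: each cyanide is −1. With an overall charge of 0 the zirconium centre must be in the +4 oxidation state.
Zirconium is a group-4 element; Zr(IV) is therefore d⁰.
Coordination number: 4.
A d⁰ ion has no crystal-field stabilisation preference between square planar and tetrahedral, so four ligands adopt the sterically favoured tetrahedral geometry.

tetrahedral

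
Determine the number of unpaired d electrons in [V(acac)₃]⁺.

Summing ligand charges against the +1 overall charge gives an oxidation state of +4 for vanadium.
V sits in group 5, so the d-electron count is 5 − 4 = 1.
Counting donor atoms: 3×acetylacetonate (bidentate) → 6 donors. Coordination number = 6.
In an octahedral field the d¹ configuration is t₂g¹e_g⁰ (only one arrangement possible), giving 1 unpaired electron.

1 unpaired electron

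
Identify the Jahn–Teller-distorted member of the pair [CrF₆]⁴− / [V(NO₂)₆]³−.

[CrF₆]⁴−

[CrF₆]⁴−: Ligand charges: each fluoride is −1. With an overall charge of −4 the chromium centre must be in the +2 oxidation state. Cr sits in group 6, so the d-electron count is 6 − 2 = 4. Fluoride is a weak-field ligand for a first-row metal, so the complex is high-spin. The t₂g³e_g¹ (high-spin) configuration has an unevenly filled e_g set; the Jahn–Teller theorem predicts a tetragonal distortion (typically axial elongation) to lift the degeneracy.
[V(NO₂)₆]³−: Ligand charges: each nitro (N-bound nitrite) is −1. With an overall charge of −3 the vanadium centre must be in the +3 oxidation state. Group 5 minus oxidation state 3 gives a d² configuration. The d² configuration leaves the e_g set evenly filled (or empty) — no strong Jahn–Teller driving force.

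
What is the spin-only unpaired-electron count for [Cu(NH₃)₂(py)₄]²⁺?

1 unpaired electron

Summing ligand charges against the +2 overall charge gives an oxidation state of +2 for copper.
Copper is a group-11 element; Cu(II) is therefore d⁹.
In an octahedral field the d⁹ configuration is t₂g⁶e_g³ (only one arrangement possible), giving 1 unpaired electron.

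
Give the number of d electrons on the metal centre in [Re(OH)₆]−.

Each hydroxide is −1; balancing the −1 overall charge requires Re(V).
Group 7 minus oxidation state 5 gives a d² configuration.

d2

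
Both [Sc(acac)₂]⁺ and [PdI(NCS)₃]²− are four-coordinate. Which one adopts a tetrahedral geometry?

[Sc(acac)₂]⁺

For [Sc(acac)₂]⁺: Summing ligand charges against the +1 overall charge gives an oxidation state of +3 for scandium. Group 3 minus oxidation state 3 gives a d⁰ configuration. A d⁰ ion has no crystal-field stabilisation preference between square planar and tetrahedral, so four ligands adopt the sterically favoured tetrahedral geometry. → tetrahedral.
For [PdI(NCS)₃]²−: Summing ligand charges against the −2 overall charge gives an oxidation state of +2 for palladium. Palladium is a group-10 element; Pd(II) is therefore d⁸. A 4d d⁸ ion has a large crystal-field splitting; square planar leaves the high-energy d_{x²−y²} orbital empty and maximises CFSE. → square planar.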